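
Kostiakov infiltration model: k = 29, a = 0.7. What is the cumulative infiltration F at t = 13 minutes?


F = k * t^a = 29 * 13^0.7
F = 29 * 6.022272

174.6459 mm


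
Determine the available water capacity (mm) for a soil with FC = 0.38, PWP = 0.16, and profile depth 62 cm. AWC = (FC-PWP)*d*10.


AWC = (FC - PWP) * d * 10
AWC = (0.38 - 0.16) * 62 * 10
AWC = 0.2200 * 62 * 10

136.4000 mm


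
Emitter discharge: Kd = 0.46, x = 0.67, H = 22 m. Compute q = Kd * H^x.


q = Kd * H^x = 0.46 * 22^0.67 = 0.46 * 7.932740

3.6491 L/h


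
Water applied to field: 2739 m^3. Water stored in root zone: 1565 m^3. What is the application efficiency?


Ea = V_root / V_field * 100 = 1565 / 2739 * 100 = 57.1376%

57.1376 %


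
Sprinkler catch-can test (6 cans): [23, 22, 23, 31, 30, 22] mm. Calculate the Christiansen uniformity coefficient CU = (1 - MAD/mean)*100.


mean = 25.166667 mm
MAD = 3.555556 mm
CU = (1 - 3.555556/25.166667)*100

85.8720 %


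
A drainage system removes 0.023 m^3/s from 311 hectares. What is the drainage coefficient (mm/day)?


DC = Q * 86400 / (A * 10000) * 1000
DC = 0.023 * 86400 / (311 * 10000) * 1000
DC = 1987200.0000 / 3110000

0.6390 mm/day


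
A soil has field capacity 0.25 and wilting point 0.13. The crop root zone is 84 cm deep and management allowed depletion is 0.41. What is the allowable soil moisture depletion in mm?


SMD = (FC - PWP) * d * MAD * 10
SMD = (0.25 - 0.13) * 84 * 0.41 * 10
SMD = 0.1200 * 84 * 0.41 * 10

41.3280 mm


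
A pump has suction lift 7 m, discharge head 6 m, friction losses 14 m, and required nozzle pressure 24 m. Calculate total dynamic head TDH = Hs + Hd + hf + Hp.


TDH = Hs + Hd + hf + Hp = 7 + 6 + 14 + 24 = 51

51 m


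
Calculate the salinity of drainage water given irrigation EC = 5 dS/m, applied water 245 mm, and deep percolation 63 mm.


EC_dw = EC_iw * D_iw / D_dw
EC_dw = 5 * 245 / 63
EC_dw = 1225 / 63

19.4444 dS/m


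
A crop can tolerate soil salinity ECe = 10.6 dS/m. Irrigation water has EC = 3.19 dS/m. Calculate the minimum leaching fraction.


LR = ECiw / (5*ECe - ECiw)
LR = 3.19 / (5*10.6 - 3.19)
LR = 3.19 / 49.8100

0.0640


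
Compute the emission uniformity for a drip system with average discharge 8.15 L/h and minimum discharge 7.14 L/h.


EU = (q_min/q_avg)*100 = (7.14/8.15)*100 = 87.6074%

87.6074 %


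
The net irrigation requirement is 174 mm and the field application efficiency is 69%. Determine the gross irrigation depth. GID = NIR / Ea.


Ea = 69% = 0.69
GID = NIR / Ea = 174 / 0.69 = 252.1739 mm

252.1739 mm


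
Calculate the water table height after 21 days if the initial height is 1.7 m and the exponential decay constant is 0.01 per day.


m = m0 * exp(-k*t)
m = 1.7 * exp(-0.01 * 21)
m = 1.7 * exp(-0.2100)

1.3780 m


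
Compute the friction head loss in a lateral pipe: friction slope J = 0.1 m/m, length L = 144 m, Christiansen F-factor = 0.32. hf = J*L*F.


hf = J * L * F = 0.1 * 144 * 0.32 = 4.6080 m

4.6080 m


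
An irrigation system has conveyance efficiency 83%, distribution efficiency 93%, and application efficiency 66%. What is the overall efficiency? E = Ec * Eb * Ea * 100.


Ec = 0.83, Eb = 0.93, Ea = 0.66
E = 0.83 * 0.93 * 0.66 * 100 = 50.9454%

50.9454 %


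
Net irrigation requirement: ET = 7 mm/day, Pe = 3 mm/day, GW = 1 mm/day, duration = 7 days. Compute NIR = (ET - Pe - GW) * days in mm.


Daily deficit = ET - Pe - GW = 7 - 3 - 1 = 3 mm/day
NIR = 3 * 7 = 21 mm

21.0000 mm


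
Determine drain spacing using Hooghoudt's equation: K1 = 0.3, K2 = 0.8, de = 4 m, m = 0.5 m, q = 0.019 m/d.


S^2 = 8*K2*de*m/q + 4*K1*m^2/q
S^2 = 8*0.8*4*0.5/0.019 + 4*0.3*0.5^2/0.019
S = sqrt(689.4737)

26.2578 m


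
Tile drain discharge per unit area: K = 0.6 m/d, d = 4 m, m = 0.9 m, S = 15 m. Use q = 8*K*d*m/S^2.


q = 8*K*d*m/S^2
q = 8*0.6*4*0.9/15^2
q = 17.2800 / 225

0.0768 m/d


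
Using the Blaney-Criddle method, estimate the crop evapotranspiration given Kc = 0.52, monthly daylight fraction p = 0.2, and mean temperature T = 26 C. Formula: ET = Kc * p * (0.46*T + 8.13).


ET = Kc * p * (0.46*T + 8.13)
ET = 0.52 * 0.2 * (0.46*26 + 8.13)
ET = 0.52 * 0.2 * 20.0900

2.0894 mm/day


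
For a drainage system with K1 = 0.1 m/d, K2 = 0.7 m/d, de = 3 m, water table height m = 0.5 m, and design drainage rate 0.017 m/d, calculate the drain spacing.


S^2 = 8*K2*de*m/q + 4*K1*m^2/q
S^2 = 8*0.7*3*0.5/0.017 + 4*0.1*0.5^2/0.017
S = sqrt(500.0000)

22.3607 m


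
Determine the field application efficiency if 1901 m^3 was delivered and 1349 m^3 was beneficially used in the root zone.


Ea = V_root / V_field * 100 = 1349 / 1901 * 100 = 70.9627%

70.9627 %


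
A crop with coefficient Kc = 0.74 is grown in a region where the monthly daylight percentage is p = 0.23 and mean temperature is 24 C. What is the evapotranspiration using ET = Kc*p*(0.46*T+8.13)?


ET = Kc * p * (0.46*T + 8.13)
ET = 0.74 * 0.23 * (0.46*24 + 8.13)
ET = 0.74 * 0.23 * 19.1700

3.2627 mm/day


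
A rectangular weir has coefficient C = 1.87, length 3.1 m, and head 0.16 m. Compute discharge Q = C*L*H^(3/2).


Q = C * L * H^(3/2) = 1.87 * 3.1 * 0.16^1.5 = 1.87 * 3.1 * 0.064000

0.3710 m^3/s


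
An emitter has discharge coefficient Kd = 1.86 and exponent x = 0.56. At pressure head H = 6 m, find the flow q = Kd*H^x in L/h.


q = Kd * H^x = 1.86 * 6^0.56 = 1.86 * 2.727500

5.0732 L/h


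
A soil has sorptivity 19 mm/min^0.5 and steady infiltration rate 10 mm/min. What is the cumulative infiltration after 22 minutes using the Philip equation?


F = S*sqrt(t) + A*t
F = 19*sqrt(22) + 10*22
F = 19*4.690416 + 220

309.1179 mm


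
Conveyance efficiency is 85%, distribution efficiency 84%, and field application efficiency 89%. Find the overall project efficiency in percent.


Ec = 0.85, Eb = 0.84, Ea = 0.89
E = 0.85 * 0.84 * 0.89 * 100 = 63.5460%

63.5460 %


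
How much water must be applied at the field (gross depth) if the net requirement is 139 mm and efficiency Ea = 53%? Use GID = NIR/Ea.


Ea = 53% = 0.53
GID = NIR / Ea = 139 / 0.53 = 262.2642 mm

262.2642 mm


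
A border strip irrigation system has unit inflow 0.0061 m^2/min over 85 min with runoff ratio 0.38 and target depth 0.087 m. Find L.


L = q*t/((1+r)*Z)
L = 0.0061*85/((1+0.38)*0.087)
L = 0.5185/0.12006

4.3187 m


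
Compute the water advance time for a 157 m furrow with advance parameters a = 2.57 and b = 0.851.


t = (L/a)^(1/b)
t = (157/2.57)^(1/0.851)
t = 61.089494^(1/0.851)

125.5070 min


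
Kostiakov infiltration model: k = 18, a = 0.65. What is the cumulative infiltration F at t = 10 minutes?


F = k * t^a = 18 * 10^0.65
F = 18 * 4.466836

80.4030 mm


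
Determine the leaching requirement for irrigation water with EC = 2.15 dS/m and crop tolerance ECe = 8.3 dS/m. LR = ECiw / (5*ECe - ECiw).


LR = ECiw / (5*ECe - ECiw)
LR = 2.15 / (5*8.3 - 2.15)
LR = 2.15 / 39.3500

0.0546


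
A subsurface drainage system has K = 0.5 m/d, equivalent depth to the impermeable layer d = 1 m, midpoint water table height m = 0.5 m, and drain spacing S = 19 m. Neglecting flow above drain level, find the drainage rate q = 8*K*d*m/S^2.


q = 8*K*d*m/S^2
q = 8*0.5*1*0.5/19^2
q = 2.0000 / 361

0.0055 m/d


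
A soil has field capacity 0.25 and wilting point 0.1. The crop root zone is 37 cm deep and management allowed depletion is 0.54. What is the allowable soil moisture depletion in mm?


SMD = (FC - PWP) * d * MAD * 10
SMD = (0.25 - 0.1) * 37 * 0.54 * 10
SMD = 0.1500 * 37 * 0.54 * 10

29.9700 mm


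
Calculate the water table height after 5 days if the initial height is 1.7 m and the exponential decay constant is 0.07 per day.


m = m0 * exp(-k*t)
m = 1.7 * exp(-0.07 * 5)
m = 1.7 * exp(-0.3500)

1.1980 m


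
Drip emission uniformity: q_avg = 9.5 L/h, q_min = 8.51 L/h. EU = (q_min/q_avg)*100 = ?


EU = (q_min/q_avg)*100 = (8.51/9.5)*100 = 89.5789%

89.5789 %


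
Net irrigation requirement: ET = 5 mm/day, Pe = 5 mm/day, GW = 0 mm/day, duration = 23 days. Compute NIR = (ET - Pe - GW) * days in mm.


Daily deficit = ET - Pe - GW = 5 - 5 - 0 = 0 mm/day
NIR = 0 * 23 = 0 mm

0 mm


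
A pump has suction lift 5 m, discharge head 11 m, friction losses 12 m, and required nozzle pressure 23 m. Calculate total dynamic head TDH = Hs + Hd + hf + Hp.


TDH = Hs + Hd + hf + Hp = 5 + 11 + 12 + 23 = 51

51 m


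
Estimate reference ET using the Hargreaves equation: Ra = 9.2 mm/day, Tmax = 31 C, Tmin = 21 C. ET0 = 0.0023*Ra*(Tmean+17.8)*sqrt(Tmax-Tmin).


Tmean = (Tmax + Tmin)/2 = (31 + 21)/2 = 26.0
ET0 = 0.0023 * 9.2 * (26.0 + 17.8) * sqrt(31 - 21)
ET0 = 0.0023 * 9.2 * 43.8 * 3.162278

2.9308 mm/day


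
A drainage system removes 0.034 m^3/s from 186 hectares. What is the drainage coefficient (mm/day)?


DC = Q * 86400 / (A * 10000) * 1000
DC = 0.034 * 86400 / (186 * 10000) * 1000
DC = 2937600.0000 / 1860000

1.5794 mm/day


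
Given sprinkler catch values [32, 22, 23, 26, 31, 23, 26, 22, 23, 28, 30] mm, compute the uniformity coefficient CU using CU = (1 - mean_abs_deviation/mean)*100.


mean = 26.000000 mm
MAD = 3.090909 mm
CU = (1 - 3.090909/26.000000)*100

88.1119 %


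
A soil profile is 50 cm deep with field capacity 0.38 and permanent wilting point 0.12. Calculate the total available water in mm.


AWC = (FC - PWP) * d * 10
AWC = (0.38 - 0.12) * 50 * 10
AWC = 0.2600 * 50 * 10

130.0000 mm


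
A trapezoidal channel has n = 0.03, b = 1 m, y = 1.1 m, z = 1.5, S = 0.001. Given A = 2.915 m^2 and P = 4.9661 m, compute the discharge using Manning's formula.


R = A/P = 2.915/4.9661 = 0.586980
Q = (1/0.03) * 2.915 * 0.586980^(2/3) * 0.001^0.5

2.1541 m^3/s


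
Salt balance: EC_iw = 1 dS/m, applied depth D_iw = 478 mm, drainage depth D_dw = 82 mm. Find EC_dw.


EC_dw = EC_iw * D_iw / D_dw
EC_dw = 1 * 478 / 82
EC_dw = 478 / 82

5.8293 dS/m


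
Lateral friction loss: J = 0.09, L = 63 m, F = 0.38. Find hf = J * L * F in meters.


hf = J * L * F = 0.09 * 63 * 0.38 = 2.1546 m

2.1546 m


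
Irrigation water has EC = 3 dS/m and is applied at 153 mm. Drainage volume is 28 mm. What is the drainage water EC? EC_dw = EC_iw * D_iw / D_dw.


EC_dw = EC_iw * D_iw / D_dw
EC_dw = 3 * 153 / 28
EC_dw = 459 / 28

16.3929 dS/m


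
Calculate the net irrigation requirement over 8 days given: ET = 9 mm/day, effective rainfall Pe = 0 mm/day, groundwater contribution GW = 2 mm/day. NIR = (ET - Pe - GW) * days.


Daily deficit = ET - Pe - GW = 9 - 0 - 2 = 7 mm/day
NIR = 7 * 8 = 56 mm

56.0000 mm


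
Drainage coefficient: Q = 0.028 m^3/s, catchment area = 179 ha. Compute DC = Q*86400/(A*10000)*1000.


DC = Q * 86400 / (A * 10000) * 1000
DC = 0.028 * 86400 / (179 * 10000) * 1000
DC = 2419200.0000 / 1790000

1.3515 mm/day


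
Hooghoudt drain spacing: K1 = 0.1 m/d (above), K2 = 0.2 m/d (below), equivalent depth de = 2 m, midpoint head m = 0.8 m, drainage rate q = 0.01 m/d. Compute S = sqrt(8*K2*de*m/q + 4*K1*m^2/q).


S^2 = 8*K2*de*m/q + 4*K1*m^2/q
S^2 = 8*0.2*2*0.8/0.01 + 4*0.1*0.8^2/0.01
S = sqrt(281.6000)

16.7809 m


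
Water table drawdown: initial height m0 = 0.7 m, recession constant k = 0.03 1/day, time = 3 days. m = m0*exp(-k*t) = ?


m = m0 * exp(-k*t)
m = 0.7 * exp(-0.03 * 3)
m = 0.7 * exp(-0.0900)

0.6398 m


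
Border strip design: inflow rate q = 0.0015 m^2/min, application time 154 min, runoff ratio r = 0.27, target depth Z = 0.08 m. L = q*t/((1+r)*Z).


L = q*t/((1+r)*Z)
L = 0.0015*154/((1+0.27)*0.08)
L = 0.231/0.1016

2.2736 m


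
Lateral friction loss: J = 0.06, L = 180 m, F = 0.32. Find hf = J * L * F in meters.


hf = J * L * F = 0.06 * 180 * 0.32 = 3.4560 m

3.4560 m


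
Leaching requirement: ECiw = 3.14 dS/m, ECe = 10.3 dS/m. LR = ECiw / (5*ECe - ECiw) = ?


LR = ECiw / (5*ECe - ECiw)
LR = 3.14 / (5*10.3 - 3.14)
LR = 3.14 / 48.3600

0.0649


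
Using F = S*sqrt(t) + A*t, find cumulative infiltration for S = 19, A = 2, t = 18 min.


F = S*sqrt(t) + A*t
F = 19*sqrt(18) + 2*18
F = 19*4.242641 + 36

116.6102 mm


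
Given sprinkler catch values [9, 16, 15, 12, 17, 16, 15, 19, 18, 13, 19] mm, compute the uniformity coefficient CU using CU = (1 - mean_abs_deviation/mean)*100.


mean = 15.363636 mm
MAD = 2.330579 mm
CU = (1 - 2.330579/15.363636)*100

84.8306 %


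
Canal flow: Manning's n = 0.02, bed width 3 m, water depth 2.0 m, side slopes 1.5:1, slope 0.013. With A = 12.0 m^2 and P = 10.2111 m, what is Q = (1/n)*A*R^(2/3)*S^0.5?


R = A/P = 12.0/10.2111 = 1.175192
Q = (1/0.02) * 12.0 * 1.175192^(2/3) * 0.013^0.5

76.1837 m^3/s


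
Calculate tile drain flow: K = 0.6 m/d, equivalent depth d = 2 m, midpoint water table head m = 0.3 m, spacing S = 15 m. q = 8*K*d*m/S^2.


q = 8*K*d*m/S^2
q = 8*0.6*2*0.3/15^2
q = 2.8800 / 225

0.0128 m/d


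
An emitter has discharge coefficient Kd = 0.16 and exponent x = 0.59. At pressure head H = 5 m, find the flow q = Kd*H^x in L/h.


q = Kd * H^x = 0.16 * 5^0.59 = 0.16 * 2.584594

0.4135 L/h


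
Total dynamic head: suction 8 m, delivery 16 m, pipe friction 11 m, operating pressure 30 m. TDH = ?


TDH = Hs + Hd + hf + Hp = 8 + 16 + 11 + 30 = 65

65 m


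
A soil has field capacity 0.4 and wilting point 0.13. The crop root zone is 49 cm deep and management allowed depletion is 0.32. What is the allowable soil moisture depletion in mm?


SMD = (FC - PWP) * d * MAD * 10
SMD = (0.4 - 0.13) * 49 * 0.32 * 10
SMD = 0.2700 * 49 * 0.32 * 10

42.3360 mm


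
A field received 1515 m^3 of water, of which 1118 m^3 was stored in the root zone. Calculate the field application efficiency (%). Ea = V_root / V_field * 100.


Ea = V_root / V_field * 100 = 1118 / 1515 * 100 = 73.7954%

73.7954 %


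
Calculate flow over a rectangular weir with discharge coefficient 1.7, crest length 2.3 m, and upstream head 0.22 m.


Q = C * L * H^(3/2) = 1.7 * 2.3 * 0.22^1.5 = 1.7 * 2.3 * 0.103189

0.4035 m^3/s


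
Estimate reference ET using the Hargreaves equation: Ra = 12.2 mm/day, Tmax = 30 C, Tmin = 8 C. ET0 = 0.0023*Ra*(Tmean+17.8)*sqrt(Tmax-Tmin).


Tmean = (Tmax + Tmin)/2 = (30 + 8)/2 = 19.0
ET0 = 0.0023 * 12.2 * (19.0 + 17.8) * sqrt(30 - 8)
ET0 = 0.0023 * 12.2 * 36.8 * 4.690416

4.8434 mm/day


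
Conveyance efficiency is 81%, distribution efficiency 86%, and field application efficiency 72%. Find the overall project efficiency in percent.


Ec = 0.81, Eb = 0.86, Ea = 0.72
E = 0.81 * 0.86 * 0.72 * 100 = 50.1552%

50.1552 %


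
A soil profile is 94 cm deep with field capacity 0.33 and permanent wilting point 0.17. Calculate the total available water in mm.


AWC = (FC - PWP) * d * 10
AWC = (0.33 - 0.17) * 94 * 10
AWC = 0.1600 * 94 * 10

150.4000 mm


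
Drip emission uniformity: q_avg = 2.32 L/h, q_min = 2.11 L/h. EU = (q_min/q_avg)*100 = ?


EU = (q_min/q_avg)*100 = (2.11/2.32)*100 = 90.9483%

90.9483 %


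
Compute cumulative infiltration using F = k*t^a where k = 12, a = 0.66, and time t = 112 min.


F = k * t^a = 12 * 112^0.66
F = 12 * 22.515619

270.1874 mm


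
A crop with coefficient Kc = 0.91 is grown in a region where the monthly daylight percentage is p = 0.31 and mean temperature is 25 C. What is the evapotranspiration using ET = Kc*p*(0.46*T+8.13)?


ET = Kc * p * (0.46*T + 8.13)
ET = 0.91 * 0.31 * (0.46*25 + 8.13)
ET = 0.91 * 0.31 * 19.6300

5.5376 mm/day


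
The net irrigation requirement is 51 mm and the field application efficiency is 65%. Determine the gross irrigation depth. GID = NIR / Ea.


Ea = 65% = 0.65
GID = NIR / Ea = 51 / 0.65 = 78.4615 mm

78.4615 mm


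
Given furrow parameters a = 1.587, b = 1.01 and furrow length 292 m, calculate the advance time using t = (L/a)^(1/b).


t = (L/a)^(1/b)
t = (292/1.587)^(1/1.01)
t = 183.994959^(1/1.01)

174.7359 min


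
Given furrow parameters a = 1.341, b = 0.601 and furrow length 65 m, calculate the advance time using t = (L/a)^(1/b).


t = (L/a)^(1/b)
t = (65/1.341)^(1/0.601)
t = 48.471290^(1/0.601)

637.4804 min


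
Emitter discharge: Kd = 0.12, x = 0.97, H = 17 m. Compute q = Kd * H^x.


q = Kd * H^x = 0.12 * 17^0.97 = 0.12 * 15.614765

1.8738 L/h


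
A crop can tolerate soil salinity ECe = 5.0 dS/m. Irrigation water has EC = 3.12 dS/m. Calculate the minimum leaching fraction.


LR = ECiw / (5*ECe - ECiw)
LR = 3.12 / (5*5.0 - 3.12)
LR = 3.12 / 21.8800

0.1426


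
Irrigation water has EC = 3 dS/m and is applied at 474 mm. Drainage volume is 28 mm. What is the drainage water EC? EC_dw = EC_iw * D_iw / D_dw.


EC_dw = EC_iw * D_iw / D_dw
EC_dw = 3 * 474 / 28
EC_dw = 1422 / 28

50.7857 dS/m


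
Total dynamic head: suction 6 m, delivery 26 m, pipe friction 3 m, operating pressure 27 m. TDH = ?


TDH = Hs + Hd + hf + Hp = 6 + 26 + 3 + 27 = 62

62 m


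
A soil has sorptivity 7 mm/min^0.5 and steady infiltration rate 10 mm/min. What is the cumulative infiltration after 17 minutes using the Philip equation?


F = S*sqrt(t) + A*t
F = 7*sqrt(17) + 10*17
F = 7*4.123106 + 170

198.8617 mm


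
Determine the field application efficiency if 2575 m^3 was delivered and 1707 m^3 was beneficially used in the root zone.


Ea = V_root / V_field * 100 = 1707 / 2575 * 100 = 66.2913%

66.2913 %


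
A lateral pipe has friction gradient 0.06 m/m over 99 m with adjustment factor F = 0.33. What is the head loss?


hf = J * L * F = 0.06 * 99 * 0.33 = 1.9602 m

1.9602 m


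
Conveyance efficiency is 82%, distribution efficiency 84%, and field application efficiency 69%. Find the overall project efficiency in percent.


Ec = 0.82, Eb = 0.84, Ea = 0.69
E = 0.82 * 0.84 * 0.69 * 100 = 47.5272%

47.5272 %


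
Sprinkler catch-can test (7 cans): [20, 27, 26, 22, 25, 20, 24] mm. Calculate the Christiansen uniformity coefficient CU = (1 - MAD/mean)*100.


mean = 23.428571 mm
MAD = 2.367347 mm
CU = (1 - 2.367347/23.428571)*100

89.8955 %


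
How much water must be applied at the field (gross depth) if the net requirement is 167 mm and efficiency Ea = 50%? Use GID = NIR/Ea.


Ea = 50% = 0.5
GID = NIR / Ea = 167 / 0.5 = 334.0000 mm

334.0000 mm


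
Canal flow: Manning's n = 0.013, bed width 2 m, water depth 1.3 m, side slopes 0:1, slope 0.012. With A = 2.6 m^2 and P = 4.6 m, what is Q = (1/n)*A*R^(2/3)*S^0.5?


R = A/P = 2.6/4.6 = 0.565217
Q = (1/0.013) * 2.6 * 0.565217^(2/3) * 0.012^0.5

14.9772 m^3/s


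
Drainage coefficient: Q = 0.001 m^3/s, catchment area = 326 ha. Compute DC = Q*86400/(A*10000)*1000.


DC = Q * 86400 / (A * 10000) * 1000
DC = 0.001 * 86400 / (326 * 10000) * 1000
DC = 86400.0000 / 3260000

0.0265 mm/day


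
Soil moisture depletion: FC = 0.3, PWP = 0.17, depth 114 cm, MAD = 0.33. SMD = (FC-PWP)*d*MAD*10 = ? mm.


SMD = (FC - PWP) * d * MAD * 10
SMD = (0.3 - 0.17) * 114 * 0.33 * 10
SMD = 0.1300 * 114 * 0.33 * 10

48.9060 mm


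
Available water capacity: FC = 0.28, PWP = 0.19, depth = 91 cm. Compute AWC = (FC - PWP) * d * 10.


AWC = (FC - PWP) * d * 10
AWC = (0.28 - 0.19) * 91 * 10
AWC = 0.0900 * 91 * 10

81.9000 mm


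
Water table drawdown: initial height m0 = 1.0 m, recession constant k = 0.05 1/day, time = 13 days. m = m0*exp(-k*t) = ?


m = m0 * exp(-k*t)
m = 1.0 * exp(-0.05 * 13)
m = 1.0 * exp(-0.6500)

0.5220 m


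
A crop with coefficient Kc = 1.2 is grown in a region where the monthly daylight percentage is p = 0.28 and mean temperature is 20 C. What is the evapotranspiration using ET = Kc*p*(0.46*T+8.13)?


ET = Kc * p * (0.46*T + 8.13)
ET = 1.2 * 0.28 * (0.46*20 + 8.13)
ET = 1.2 * 0.28 * 17.3300

5.8229 mm/day


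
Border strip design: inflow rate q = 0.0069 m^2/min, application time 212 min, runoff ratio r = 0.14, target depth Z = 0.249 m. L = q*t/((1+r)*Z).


L = q*t/((1+r)*Z)
L = 0.0069*212/((1+0.14)*0.249)
L = 1.4628/0.28386

5.1532 m


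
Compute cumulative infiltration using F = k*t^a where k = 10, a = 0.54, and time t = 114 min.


F = k * t^a = 10 * 114^0.54
F = 10 * 12.904127

129.0413 mm


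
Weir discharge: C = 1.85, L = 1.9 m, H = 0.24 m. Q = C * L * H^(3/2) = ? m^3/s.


Q = C * L * H^(3/2) = 1.85 * 1.9 * 0.24^1.5 = 1.85 * 1.9 * 0.117576

0.4133 m^3/s


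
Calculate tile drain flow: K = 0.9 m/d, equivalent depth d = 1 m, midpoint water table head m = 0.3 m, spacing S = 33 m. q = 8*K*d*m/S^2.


q = 8*K*d*m/S^2
q = 8*0.9*1*0.3/33^2
q = 2.1600 / 1089

0.0020 m/d


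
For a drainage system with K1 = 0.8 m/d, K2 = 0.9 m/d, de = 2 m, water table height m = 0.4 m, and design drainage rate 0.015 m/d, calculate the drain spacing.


S^2 = 8*K2*de*m/q + 4*K1*m^2/q
S^2 = 8*0.9*2*0.4/0.015 + 4*0.8*0.4^2/0.015
S = sqrt(418.1333)

20.4483 m


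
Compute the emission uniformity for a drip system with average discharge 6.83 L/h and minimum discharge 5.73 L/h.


EU = (q_min/q_avg)*100 = (5.73/6.83)*100 = 83.8946%

83.8946 %


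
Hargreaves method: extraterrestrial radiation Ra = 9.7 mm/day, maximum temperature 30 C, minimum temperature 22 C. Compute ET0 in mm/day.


Tmean = (Tmax + Tmin)/2 = (30 + 22)/2 = 26.0
ET0 = 0.0023 * 9.7 * (26.0 + 17.8) * sqrt(30 - 22)
ET0 = 0.0023 * 9.7 * 43.8 * 2.828427

2.7639 mm/day


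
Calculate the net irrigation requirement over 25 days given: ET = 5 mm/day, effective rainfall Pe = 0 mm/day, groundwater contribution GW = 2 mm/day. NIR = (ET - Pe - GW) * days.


Daily deficit = ET - Pe - GW = 5 - 0 - 2 = 3 mm/day
NIR = 3 * 25 = 75 mm

75.0000 mm


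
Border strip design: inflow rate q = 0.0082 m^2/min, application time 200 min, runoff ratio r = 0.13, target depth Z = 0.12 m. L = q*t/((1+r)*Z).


L = q*t/((1+r)*Z)
L = 0.0082*200/((1+0.13)*0.12)
L = 1.64/0.1356

12.0944 m


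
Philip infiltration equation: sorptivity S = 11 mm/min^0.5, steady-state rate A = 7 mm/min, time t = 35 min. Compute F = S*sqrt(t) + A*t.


F = S*sqrt(t) + A*t
F = 11*sqrt(35) + 7*35
F = 11*5.916080 + 245

310.0769 mm


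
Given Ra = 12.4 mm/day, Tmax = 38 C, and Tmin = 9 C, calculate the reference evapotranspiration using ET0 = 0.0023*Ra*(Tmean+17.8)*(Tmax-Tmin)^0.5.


Tmean = (Tmax + Tmin)/2 = (38 + 9)/2 = 23.5
ET0 = 0.0023 * 12.4 * (23.5 + 17.8) * sqrt(38 - 9)
ET0 = 0.0023 * 12.4 * 41.3 * 5.385165

6.3431 mm/day


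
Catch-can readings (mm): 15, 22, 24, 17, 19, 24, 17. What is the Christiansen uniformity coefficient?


mean = 19.714286 mm
MAD = 3.102041 mm
CU = (1 - 3.102041/19.714286)*100

84.2650 %


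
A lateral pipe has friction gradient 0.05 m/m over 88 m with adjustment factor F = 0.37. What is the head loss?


hf = J * L * F = 0.05 * 88 * 0.37 = 1.6280 m

1.6280 m


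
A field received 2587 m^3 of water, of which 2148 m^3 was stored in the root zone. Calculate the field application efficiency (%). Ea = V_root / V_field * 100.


Ea = V_root / V_field * 100 = 2148 / 2587 * 100 = 83.0305%

83.0305 %


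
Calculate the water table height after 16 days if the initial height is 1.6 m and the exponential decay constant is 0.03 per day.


m = m0 * exp(-k*t)
m = 1.6 * exp(-0.03 * 16)
m = 1.6 * exp(-0.4800)

0.9901 m


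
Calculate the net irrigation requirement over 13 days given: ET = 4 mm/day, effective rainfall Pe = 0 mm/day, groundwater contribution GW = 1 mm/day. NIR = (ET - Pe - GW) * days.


Daily deficit = ET - Pe - GW = 4 - 0 - 1 = 3 mm/day
NIR = 3 * 13 = 39 mm

39.0000 mm


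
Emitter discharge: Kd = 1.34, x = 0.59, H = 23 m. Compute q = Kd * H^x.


q = Kd * H^x = 1.34 * 23^0.59 = 1.34 * 6.359448

8.5217 L/h


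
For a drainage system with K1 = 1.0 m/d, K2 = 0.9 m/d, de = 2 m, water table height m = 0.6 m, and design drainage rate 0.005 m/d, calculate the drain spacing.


S^2 = 8*K2*de*m/q + 4*K1*m^2/q
S^2 = 8*0.9*2*0.6/0.005 + 4*1.0*0.6^2/0.005
S = sqrt(2016.0000)

44.8999 m


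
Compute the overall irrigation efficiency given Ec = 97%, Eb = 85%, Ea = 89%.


Ec = 0.97, Eb = 0.85, Ea = 0.89
E = 0.97 * 0.85 * 0.89 * 100 = 73.3805%

73.3805 %


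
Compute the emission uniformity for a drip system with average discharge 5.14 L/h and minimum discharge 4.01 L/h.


EU = (q_min/q_avg)*100 = (4.01/5.14)*100 = 78.0156%

78.0156 %


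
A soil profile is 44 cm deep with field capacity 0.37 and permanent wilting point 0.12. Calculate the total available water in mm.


AWC = (FC - PWP) * d * 10
AWC = (0.37 - 0.12) * 44 * 10
AWC = 0.2500 * 44 * 10

110.0000 mm


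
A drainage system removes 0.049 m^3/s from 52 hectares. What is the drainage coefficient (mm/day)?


DC = Q * 86400 / (A * 10000) * 1000
DC = 0.049 * 86400 / (52 * 10000) * 1000
DC = 4233600.0000 / 520000

8.1415 mm/day


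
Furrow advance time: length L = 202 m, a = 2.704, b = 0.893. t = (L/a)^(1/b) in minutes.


t = (L/a)^(1/b)
t = (202/2.704)^(1/0.893)
t = 74.704142^(1/0.893)

125.2594 min


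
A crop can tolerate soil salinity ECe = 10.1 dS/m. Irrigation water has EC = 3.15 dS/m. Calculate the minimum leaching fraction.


LR = ECiw / (5*ECe - ECiw)
LR = 3.15 / (5*10.1 - 3.15)
LR = 3.15 / 47.3500

0.0665


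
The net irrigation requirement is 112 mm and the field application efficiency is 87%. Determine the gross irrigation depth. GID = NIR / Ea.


Ea = 87% = 0.87
GID = NIR / Ea = 112 / 0.87 = 128.7356 mm

128.7356 mm


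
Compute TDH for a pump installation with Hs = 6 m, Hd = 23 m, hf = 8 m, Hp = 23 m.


TDH = Hs + Hd + hf + Hp = 6 + 23 + 8 + 23 = 60

60 m


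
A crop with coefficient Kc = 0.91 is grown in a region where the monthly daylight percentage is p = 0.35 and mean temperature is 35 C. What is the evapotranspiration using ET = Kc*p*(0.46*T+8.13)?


ET = Kc * p * (0.46*T + 8.13)
ET = 0.91 * 0.35 * (0.46*35 + 8.13)
ET = 0.91 * 0.35 * 24.2300

7.7173 mm/day


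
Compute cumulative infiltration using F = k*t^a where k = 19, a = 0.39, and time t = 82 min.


F = k * t^a = 19 * 82^0.39
F = 19 * 5.576830

105.9598 mm


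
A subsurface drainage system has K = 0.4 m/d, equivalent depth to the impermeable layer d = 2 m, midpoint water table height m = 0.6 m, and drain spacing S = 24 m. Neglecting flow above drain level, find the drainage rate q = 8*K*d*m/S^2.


q = 8*K*d*m/S^2
q = 8*0.4*2*0.6/24^2
q = 3.8400 / 576

0.0067 m/d


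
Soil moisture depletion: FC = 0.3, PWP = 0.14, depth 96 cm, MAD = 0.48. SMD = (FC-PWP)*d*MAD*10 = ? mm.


SMD = (FC - PWP) * d * MAD * 10
SMD = (0.3 - 0.14) * 96 * 0.48 * 10
SMD = 0.1600 * 96 * 0.48 * 10

73.7280 mm


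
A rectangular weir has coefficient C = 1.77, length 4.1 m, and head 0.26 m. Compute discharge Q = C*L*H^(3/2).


Q = C * L * H^(3/2) = 1.77 * 4.1 * 0.26^1.5 = 1.77 * 4.1 * 0.132575

0.9621 m^3/s


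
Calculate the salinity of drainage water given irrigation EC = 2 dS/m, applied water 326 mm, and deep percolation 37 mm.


EC_dw = EC_iw * D_iw / D_dw
EC_dw = 2 * 326 / 37
EC_dw = 652 / 37

17.6216 dS/m


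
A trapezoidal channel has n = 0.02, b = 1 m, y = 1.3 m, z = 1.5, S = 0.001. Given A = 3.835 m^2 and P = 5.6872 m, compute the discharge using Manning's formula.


R = A/P = 3.835/5.6872 = 0.674321
Q = (1/0.02) * 3.835 * 0.674321^(2/3) * 0.001^0.5

4.6628 m^3/s


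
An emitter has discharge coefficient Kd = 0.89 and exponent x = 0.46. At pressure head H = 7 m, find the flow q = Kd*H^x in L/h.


q = Kd * H^x = 0.89 * 7^0.46 = 0.89 * 2.447626

2.1784 L/h


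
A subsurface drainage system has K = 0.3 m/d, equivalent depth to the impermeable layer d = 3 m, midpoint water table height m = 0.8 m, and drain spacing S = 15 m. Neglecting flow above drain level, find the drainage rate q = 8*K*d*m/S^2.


q = 8*K*d*m/S^2
q = 8*0.3*3*0.8/15^2
q = 5.7600 / 225

0.0256 m/d


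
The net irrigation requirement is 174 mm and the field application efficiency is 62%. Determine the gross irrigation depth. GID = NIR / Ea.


Ea = 62% = 0.62
GID = NIR / Ea = 174 / 0.62 = 280.6452 mm

280.6452 mm


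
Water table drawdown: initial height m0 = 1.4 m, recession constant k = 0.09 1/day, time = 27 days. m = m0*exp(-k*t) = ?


m = m0 * exp(-k*t)
m = 1.4 * exp(-0.09 * 27)
m = 1.4 * exp(-2.4300)

0.1233 m


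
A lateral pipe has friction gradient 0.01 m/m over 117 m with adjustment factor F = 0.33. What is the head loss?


hf = J * L * F = 0.01 * 117 * 0.33 = 0.3861 m

0.3861 m


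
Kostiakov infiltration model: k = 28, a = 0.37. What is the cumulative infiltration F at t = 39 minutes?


F = k * t^a = 28 * 39^0.37
F = 28 * 3.878769

108.6055 mm


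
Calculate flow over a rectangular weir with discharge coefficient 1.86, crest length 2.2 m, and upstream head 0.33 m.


Q = C * L * H^(3/2) = 1.86 * 2.2 * 0.33^1.5 = 1.86 * 2.2 * 0.189571

0.7757 m^3/s


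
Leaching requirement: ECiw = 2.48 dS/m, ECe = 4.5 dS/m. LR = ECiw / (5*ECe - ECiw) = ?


LR = ECiw / (5*ECe - ECiw)
LR = 2.48 / (5*4.5 - 2.48)
LR = 2.48 / 20.0200

0.1239


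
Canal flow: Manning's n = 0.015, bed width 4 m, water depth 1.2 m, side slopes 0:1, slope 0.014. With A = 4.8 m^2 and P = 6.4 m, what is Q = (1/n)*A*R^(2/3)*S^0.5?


R = A/P = 4.8/6.4 = 0.750000
Q = (1/0.015) * 4.8 * 0.750000^(2/3) * 0.014^0.5

31.2551 m^3/s


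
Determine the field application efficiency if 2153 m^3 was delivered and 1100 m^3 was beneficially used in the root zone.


Ea = V_root / V_field * 100 = 1100 / 2153 * 100 = 51.0915%

51.0915 %


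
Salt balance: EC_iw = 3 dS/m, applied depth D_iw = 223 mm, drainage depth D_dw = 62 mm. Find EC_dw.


EC_dw = EC_iw * D_iw / D_dw
EC_dw = 3 * 223 / 62
EC_dw = 669 / 62

10.7903 dS/m


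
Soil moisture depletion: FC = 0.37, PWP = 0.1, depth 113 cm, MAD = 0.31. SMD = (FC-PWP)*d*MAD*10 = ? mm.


SMD = (FC - PWP) * d * MAD * 10
SMD = (0.37 - 0.1) * 113 * 0.31 * 10
SMD = 0.2700 * 113 * 0.31 * 10

94.5810 mm


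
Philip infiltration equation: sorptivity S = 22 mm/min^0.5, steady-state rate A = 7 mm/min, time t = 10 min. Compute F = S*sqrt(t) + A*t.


F = S*sqrt(t) + A*t
F = 22*sqrt(10) + 7*10
F = 22*3.162278 + 70

139.5701 mm


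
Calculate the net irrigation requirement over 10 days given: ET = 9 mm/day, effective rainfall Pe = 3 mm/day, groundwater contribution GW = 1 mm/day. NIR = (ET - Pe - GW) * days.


Daily deficit = ET - Pe - GW = 9 - 3 - 1 = 5 mm/day
NIR = 5 * 10 = 50 mm

50.0000 mm


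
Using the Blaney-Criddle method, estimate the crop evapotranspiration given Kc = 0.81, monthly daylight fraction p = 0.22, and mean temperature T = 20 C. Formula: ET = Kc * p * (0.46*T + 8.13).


ET = Kc * p * (0.46*T + 8.13)
ET = 0.81 * 0.22 * (0.46*20 + 8.13)
ET = 0.81 * 0.22 * 17.3300

3.0882 mm/day


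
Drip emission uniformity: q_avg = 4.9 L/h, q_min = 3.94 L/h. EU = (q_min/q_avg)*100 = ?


EU = (q_min/q_avg)*100 = (3.94/4.9)*100 = 80.4082%

80.4082 %


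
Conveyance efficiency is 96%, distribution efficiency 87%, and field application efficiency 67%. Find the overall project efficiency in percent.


Ec = 0.96, Eb = 0.87, Ea = 0.67
E = 0.96 * 0.87 * 0.67 * 100 = 55.9584%

55.9584 %


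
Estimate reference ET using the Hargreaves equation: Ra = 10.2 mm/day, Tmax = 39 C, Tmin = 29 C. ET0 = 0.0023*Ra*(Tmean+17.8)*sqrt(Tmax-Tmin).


Tmean = (Tmax + Tmin)/2 = (39 + 29)/2 = 34.0
ET0 = 0.0023 * 10.2 * (34.0 + 17.8) * sqrt(39 - 29)
ET0 = 0.0023 * 10.2 * 51.8 * 3.162278

3.8429 mm/day


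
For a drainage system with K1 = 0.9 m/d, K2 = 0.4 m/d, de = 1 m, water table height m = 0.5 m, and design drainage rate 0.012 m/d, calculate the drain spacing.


S^2 = 8*K2*de*m/q + 4*K1*m^2/q
S^2 = 8*0.4*1*0.5/0.012 + 4*0.9*0.5^2/0.012
S = sqrt(208.3333)

14.4338 m


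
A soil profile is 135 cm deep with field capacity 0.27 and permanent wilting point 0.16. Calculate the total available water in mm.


AWC = (FC - PWP) * d * 10
AWC = (0.27 - 0.16) * 135 * 10
AWC = 0.1100 * 135 * 10

148.5000 mm


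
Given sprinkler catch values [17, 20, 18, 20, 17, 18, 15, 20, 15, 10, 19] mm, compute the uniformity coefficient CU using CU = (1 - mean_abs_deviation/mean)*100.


mean = 17.181818 mm
MAD = 2.165289 mm
CU = (1 - 2.165289/17.181818)*100

87.3978 %


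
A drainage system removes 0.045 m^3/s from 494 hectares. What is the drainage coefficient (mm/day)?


DC = Q * 86400 / (A * 10000) * 1000
DC = 0.045 * 86400 / (494 * 10000) * 1000
DC = 3888000.0000 / 4940000

0.7870 mm/day


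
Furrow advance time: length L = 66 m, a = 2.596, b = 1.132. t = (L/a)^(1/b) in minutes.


t = (L/a)^(1/b)
t = (66/2.596)^(1/1.132)
t = 25.423729^(1/1.132)

17.4332 min


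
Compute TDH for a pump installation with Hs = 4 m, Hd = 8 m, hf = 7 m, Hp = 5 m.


TDH = Hs + Hd + hf + Hp = 4 + 8 + 7 + 5 = 24

24 m


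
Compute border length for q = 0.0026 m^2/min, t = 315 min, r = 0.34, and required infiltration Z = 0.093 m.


L = q*t/((1+r)*Z)
L = 0.0026*315/((1+0.34)*0.093)
L = 0.819/0.12462

6.5720 m


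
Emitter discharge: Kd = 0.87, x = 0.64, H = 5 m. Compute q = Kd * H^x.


q = Kd * H^x = 0.87 * 5^0.64 = 0.87 * 2.801179

2.4370 L/h


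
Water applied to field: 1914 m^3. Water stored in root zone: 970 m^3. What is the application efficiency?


Ea = V_root / V_field * 100 = 970 / 1914 * 100 = 50.6792%

50.6792 %


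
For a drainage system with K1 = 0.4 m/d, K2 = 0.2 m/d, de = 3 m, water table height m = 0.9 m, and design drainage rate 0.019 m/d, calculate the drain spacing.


S^2 = 8*K2*de*m/q + 4*K1*m^2/q
S^2 = 8*0.2*3*0.9/0.019 + 4*0.4*0.9^2/0.019
S = sqrt(295.5789)

17.1924 m


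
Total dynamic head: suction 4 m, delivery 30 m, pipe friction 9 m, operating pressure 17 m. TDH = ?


TDH = Hs + Hd + hf + Hp = 4 + 30 + 9 + 17 = 60

60 m


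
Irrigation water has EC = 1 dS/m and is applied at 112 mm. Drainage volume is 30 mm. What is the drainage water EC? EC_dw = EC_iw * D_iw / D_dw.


EC_dw = EC_iw * D_iw / D_dw
EC_dw = 1 * 112 / 30
EC_dw = 112 / 30

3.7333 dS/m


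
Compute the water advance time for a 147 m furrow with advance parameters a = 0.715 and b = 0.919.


t = (L/a)^(1/b)
t = (147/0.715)^(1/0.919)
t = 205.594406^(1/0.919)

328.7596 min


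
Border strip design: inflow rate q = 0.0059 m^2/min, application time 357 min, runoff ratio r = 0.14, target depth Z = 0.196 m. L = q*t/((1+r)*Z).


L = q*t/((1+r)*Z)
L = 0.0059*357/((1+0.14)*0.196)
L = 2.1063/0.22344

9.4267 m


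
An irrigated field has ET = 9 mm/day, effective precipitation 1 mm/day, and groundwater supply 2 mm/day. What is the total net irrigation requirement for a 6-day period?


Daily deficit = ET - Pe - GW = 9 - 1 - 2 = 6 mm/day
NIR = 6 * 6 = 36 mm

36.0000 mm


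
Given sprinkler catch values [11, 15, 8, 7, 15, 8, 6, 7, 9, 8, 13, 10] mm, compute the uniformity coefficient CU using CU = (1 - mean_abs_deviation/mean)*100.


mean = 9.750000 mm
MAD = 2.541667 mm
CU = (1 - 2.541667/9.750000)*100

73.9316 %


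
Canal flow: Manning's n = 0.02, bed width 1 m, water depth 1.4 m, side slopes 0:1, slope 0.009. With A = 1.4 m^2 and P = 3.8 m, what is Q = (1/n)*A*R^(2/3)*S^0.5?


R = A/P = 1.4/3.8 = 0.368421
Q = (1/0.02) * 1.4 * 0.368421^(2/3) * 0.009^0.5

3.4128 m^3/s


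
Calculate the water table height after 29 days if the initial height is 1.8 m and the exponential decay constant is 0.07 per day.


m = m0 * exp(-k*t)
m = 1.8 * exp(-0.07 * 29)
m = 1.8 * exp(-2.0300)

0.2364 m


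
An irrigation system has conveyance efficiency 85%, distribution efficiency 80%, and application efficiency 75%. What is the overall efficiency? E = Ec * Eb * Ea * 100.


Ec = 0.85, Eb = 0.8, Ea = 0.75
E = 0.85 * 0.8 * 0.75 * 100 = 51.0000%

51.0000 %


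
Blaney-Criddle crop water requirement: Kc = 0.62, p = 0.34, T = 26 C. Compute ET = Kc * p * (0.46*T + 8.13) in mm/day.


ET = Kc * p * (0.46*T + 8.13)
ET = 0.62 * 0.34 * (0.46*26 + 8.13)
ET = 0.62 * 0.34 * 20.0900

4.2350 mm/day


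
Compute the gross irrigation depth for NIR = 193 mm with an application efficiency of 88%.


Ea = 88% = 0.88
GID = NIR / Ea = 193 / 0.88 = 219.3182 mm

219.3182 mm


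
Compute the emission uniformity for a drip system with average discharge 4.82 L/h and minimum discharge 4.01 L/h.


EU = (q_min/q_avg)*100 = (4.01/4.82)*100 = 83.1950%

83.1950 %


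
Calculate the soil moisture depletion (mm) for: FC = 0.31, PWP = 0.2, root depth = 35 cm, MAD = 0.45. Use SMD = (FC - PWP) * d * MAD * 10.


SMD = (FC - PWP) * d * MAD * 10
SMD = (0.31 - 0.2) * 35 * 0.45 * 10
SMD = 0.1100 * 35 * 0.45 * 10

17.3250 mm


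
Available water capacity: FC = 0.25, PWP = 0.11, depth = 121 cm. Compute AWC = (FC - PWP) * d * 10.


AWC = (FC - PWP) * d * 10
AWC = (0.25 - 0.11) * 121 * 10
AWC = 0.1400 * 121 * 10

169.4000 mm


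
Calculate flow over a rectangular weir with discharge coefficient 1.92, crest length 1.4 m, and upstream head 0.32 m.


Q = C * L * H^(3/2) = 1.92 * 1.4 * 0.32^1.5 = 1.92 * 1.4 * 0.181019

0.4866 m^3/s


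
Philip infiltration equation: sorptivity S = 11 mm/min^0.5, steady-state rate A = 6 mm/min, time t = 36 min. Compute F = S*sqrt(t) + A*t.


F = S*sqrt(t) + A*t
F = 11*sqrt(36) + 6*36
F = 11*6.000000 + 216

282.0000 mm


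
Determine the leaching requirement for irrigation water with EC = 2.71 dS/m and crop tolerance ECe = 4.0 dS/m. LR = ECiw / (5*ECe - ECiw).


LR = ECiw / (5*ECe - ECiw)
LR = 2.71 / (5*4.0 - 2.71)
LR = 2.71 / 17.2900

0.1567


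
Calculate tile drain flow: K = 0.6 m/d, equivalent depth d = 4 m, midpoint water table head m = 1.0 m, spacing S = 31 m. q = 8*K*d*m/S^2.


q = 8*K*d*m/S^2
q = 8*0.6*4*1.0/31^2
q = 19.2000 / 961

0.0200 m/d


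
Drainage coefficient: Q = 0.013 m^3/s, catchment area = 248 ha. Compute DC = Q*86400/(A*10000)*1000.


DC = Q * 86400 / (A * 10000) * 1000
DC = 0.013 * 86400 / (248 * 10000) * 1000
DC = 1123200.0000 / 2480000

0.4529 mm/day


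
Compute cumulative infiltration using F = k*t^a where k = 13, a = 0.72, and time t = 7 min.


F = k * t^a = 13 * 7^0.72
F = 13 * 4.059482

52.7733 mm


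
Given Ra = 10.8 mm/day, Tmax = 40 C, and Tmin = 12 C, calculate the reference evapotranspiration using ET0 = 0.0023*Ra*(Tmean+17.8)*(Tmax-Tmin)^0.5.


Tmean = (Tmax + Tmin)/2 = (40 + 12)/2 = 26.0
ET0 = 0.0023 * 10.8 * (26.0 + 17.8) * sqrt(40 - 12)
ET0 = 0.0023 * 10.8 * 43.8 * 5.291503

5.7571 mm/day


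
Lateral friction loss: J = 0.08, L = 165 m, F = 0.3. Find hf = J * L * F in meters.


hf = J * L * F = 0.08 * 165 * 0.3 = 3.9600 m

3.9600 m


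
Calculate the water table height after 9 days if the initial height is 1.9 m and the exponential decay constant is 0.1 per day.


m = m0 * exp(-k*t)
m = 1.9 * exp(-0.1 * 9)
m = 1.9 * exp(-0.9000)

0.7725 m


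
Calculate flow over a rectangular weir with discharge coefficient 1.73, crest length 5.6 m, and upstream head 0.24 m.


Q = C * L * H^(3/2) = 1.73 * 5.6 * 0.24^1.5 = 1.73 * 5.6 * 0.117576

1.1391 m^3/s


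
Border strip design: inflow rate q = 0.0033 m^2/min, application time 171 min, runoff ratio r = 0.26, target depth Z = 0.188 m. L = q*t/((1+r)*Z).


L = q*t/((1+r)*Z)
L = 0.0033*171/((1+0.26)*0.188)
L = 0.5643/0.23688

2.3822 m


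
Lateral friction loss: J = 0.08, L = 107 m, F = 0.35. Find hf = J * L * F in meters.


hf = J * L * F = 0.08 * 107 * 0.35 = 2.9960 m

2.9960 m


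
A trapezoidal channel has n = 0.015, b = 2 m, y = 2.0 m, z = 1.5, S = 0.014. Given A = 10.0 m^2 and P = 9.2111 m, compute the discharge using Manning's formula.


R = A/P = 10.0/9.2111 = 1.085647
Q = (1/0.015) * 10.0 * 1.085647^(2/3) * 0.014^0.5

83.3231 m^3/s


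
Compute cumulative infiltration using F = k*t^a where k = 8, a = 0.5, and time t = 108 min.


F = k * t^a = 8 * 108^0.5
F = 8 * 10.392305

83.1384 mm


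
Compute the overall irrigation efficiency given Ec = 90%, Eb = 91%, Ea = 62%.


Ec = 0.9, Eb = 0.91, Ea = 0.62
E = 0.9 * 0.91 * 0.62 * 100 = 50.7780%

50.7780 %
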